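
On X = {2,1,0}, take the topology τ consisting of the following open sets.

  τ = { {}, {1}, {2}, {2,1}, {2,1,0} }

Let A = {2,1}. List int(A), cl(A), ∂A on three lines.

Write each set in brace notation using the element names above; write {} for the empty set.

U open, U⊆A: {}, {2}, {1}, {2,1}. int(A) = ⋃ = {2,1}
X∖A={0}, int(X∖A)={}, hence cl(A)={2,1,0}
∂A: remove int from cl → {0}

int(A) = {2,1}
cl(A)  = {2,1,0}
∂A     = {0}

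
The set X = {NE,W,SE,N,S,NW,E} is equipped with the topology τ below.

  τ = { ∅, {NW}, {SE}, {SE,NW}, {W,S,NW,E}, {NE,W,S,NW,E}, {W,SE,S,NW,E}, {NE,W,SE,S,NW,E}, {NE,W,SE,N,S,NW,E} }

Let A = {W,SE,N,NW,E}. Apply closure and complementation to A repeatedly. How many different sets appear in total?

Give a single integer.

6

X∖A={NE,S}, int(X∖A)=∅, hence cl(A)={NE,W,SE,N,S,NW,E}
Orbit (k=closure, c=complement):
  1. A     = {W,SE,N,NW,E}
  2. kA    = {NE,W,SE,N,S,NW,E}
  3. cA    = {NE,S}
  4. ckA   = ∅
  5. kcA   = {NE,W,N,S,E}
  6. ckcA  = {SE,NW}
(closed under both — stop)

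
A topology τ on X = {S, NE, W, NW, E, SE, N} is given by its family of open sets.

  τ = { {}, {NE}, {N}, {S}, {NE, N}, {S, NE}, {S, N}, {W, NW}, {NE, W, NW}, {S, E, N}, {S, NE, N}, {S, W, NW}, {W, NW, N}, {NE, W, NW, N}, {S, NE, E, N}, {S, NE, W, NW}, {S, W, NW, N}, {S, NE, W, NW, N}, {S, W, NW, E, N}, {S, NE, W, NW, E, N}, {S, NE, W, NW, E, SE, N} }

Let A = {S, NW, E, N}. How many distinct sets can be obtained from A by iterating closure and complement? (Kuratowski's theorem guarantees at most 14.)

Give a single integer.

10

complement {NE, W, SE}; its interior {NE}; cl(A) = X∖{NE} = {S, W, NW, E, SE, N}
With k = closure, c = complement:
  1. A     = {S, NW, E, N}
  2. kA    = {S, W, NW, E, SE, N}
  3. cA    = {NE, W, SE}
  4. ckA   = {NE}
  5. kcA   = {NE, W, NW, SE}
  6. kckA  = {NE, SE}
  7. ckcA  = {S, E, N}
  8. ckckA = {S, W, NW, E, N}
  9. kckcA = {S, E, SE, N}
  10. ckckcA = {NE, W, NW}
k, c of each give nothing new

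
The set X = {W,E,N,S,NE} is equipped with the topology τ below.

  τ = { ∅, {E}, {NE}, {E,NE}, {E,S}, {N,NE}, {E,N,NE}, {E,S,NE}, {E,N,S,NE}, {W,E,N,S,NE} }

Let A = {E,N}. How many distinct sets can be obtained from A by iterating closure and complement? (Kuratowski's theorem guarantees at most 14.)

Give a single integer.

X∖A={W,S,NE}, int(X∖A)={NE}, hence cl(A)={W,E,N,S}
Orbit (k=closure, c=complement):
  1. A     = {E,N}
  2. kA    = {W,E,N,S}
  3. cA    = {W,S,NE}
  4. ckA   = {NE}
  5. kcA   = {W,N,S,NE}
  6. kckA  = {W,N,NE}
  7. ckcA  = {E}
  8. ckckA = {E,S}
  9. kckcA = {W,E,S}
  10. ckckcA = {N,NE}
(closed under both — stop)

10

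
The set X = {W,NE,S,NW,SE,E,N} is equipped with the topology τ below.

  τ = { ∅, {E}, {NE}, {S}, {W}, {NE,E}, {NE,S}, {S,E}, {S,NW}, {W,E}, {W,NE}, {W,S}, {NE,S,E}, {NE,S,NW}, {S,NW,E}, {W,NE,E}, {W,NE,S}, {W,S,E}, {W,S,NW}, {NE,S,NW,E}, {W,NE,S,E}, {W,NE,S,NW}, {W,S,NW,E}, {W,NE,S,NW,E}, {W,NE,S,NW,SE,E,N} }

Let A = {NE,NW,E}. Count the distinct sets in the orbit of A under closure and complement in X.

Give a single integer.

closure: X∖int(X∖A) = X∖{W,S} = {NE,NW,SE,E,N}
Let k=closure and c=complement:
  1. A     = {NE,NW,E}
  2. kA    = {NE,NW,SE,E,N}
  3. cA    = {W,S,SE,N}
  4. ckA   = {W,S}
  5. kcA   = {W,S,NW,SE,N}
  6. ckcA  = {NE,E}
  7. kckcA = {NE,SE,E,N}
  8. ckckcA = {W,S,NW}
— saturated at 8

8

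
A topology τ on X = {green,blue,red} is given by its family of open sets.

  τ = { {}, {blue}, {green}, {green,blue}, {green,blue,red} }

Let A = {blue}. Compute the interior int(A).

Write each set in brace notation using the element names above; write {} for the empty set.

{blue}

U open, U⊆A: {}, {blue}. int(A) = ⋃ = {blue}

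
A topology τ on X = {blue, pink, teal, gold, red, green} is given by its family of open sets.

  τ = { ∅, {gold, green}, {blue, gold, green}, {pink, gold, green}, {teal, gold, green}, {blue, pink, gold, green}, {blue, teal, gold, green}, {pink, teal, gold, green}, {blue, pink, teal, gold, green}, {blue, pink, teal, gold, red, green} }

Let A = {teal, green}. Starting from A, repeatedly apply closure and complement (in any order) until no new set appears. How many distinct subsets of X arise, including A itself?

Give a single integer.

closure: X∖int(X∖A) = X∖∅ = {blue, pink, teal, gold, red, green}
Let k=closure and c=complement:
  1. A     = {teal, green}
  2. kA    = {blue, pink, teal, gold, red, green}
  3. cA    = {blue, pink, gold, red}
  4. ckA   = ∅
— saturated at 4

4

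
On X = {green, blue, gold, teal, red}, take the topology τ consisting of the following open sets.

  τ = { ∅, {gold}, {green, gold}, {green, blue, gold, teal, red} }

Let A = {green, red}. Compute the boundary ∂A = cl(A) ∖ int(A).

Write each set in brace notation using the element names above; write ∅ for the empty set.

{green, blue, teal, red}

opens ⊆ A: ∅; union → int = ∅
complement {blue, gold, teal}; its interior {gold}; cl(A) = X∖{gold} = {green, blue, teal, red}
boundary = {green, blue, teal, red} ∖ ∅ = {green, blue, teal, red}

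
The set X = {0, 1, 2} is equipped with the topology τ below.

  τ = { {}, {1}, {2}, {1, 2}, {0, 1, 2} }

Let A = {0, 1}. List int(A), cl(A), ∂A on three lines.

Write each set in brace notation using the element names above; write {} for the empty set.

opens ⊆ A: {}, {1}; union → int = {1}
complement {2}; its interior {2}; cl(A) = X∖{2} = {0, 1}
boundary = {0, 1} ∖ {1} = {0}

int(A) = {1}
cl(A)  = {0, 1}
∂A     = {0}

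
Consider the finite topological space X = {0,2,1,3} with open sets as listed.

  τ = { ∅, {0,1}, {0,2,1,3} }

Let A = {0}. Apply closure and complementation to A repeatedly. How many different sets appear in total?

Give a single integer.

4

X∖A={2,1,3}, int(X∖A)=∅, hence cl(A)={0,2,1,3}
Orbit (k=closure, c=complement):
  1. A     = {0}
  2. kA    = {0,2,1,3}
  3. cA    = {2,1,3}
  4. ckA   = ∅
(closed under both — stop)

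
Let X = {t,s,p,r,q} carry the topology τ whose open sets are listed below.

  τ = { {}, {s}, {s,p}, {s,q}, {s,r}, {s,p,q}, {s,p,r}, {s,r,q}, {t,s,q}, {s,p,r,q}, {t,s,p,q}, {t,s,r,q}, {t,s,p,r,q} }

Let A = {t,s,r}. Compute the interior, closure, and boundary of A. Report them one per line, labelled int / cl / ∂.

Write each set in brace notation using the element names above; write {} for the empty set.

int(A) = {s,r}
cl(A)  = {t,s,p,r,q}
∂A     = {t,p,q}

open subsets of A: {}, {s}, {s,r}; so int(A) = {s,r}
closure: X∖int(X∖A) = X∖{} = {t,s,p,r,q}
∂A = {t,s,p,r,q} minus {s,r} = {t,p,q}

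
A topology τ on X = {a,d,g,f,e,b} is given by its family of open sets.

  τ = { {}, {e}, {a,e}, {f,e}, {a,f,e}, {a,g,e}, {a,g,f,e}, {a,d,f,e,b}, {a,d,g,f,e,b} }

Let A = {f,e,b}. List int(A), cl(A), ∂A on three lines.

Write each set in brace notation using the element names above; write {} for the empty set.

U open, U⊆A: {}, {e}, {f,e}. int(A) = ⋃ = {f,e}
X∖A={a,d,g}, int(X∖A)={}, hence cl(A)={a,d,g,f,e,b}
∂A: remove int from cl → {a,d,g,b}

int(A) = {f,e}
cl(A)  = {a,d,g,f,e,b}
∂A     = {a,d,g,b}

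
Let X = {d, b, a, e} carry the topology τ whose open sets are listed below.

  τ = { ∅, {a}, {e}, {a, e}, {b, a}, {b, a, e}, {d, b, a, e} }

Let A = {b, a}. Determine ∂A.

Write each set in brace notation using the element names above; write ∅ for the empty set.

{d}

opens ⊆ A: ∅, {a}, {b, a}; union → int = {b, a}
complement {d, e}; its interior {e}; cl(A) = X∖{e} = {d, b, a}
boundary = {d, b, a} ∖ {b, a} = {d}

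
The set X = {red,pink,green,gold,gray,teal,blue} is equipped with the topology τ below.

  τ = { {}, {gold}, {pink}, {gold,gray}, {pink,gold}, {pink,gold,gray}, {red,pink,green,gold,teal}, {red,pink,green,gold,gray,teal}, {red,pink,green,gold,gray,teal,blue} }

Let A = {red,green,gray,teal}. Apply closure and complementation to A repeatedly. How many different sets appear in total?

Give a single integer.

6

complement {pink,gold,blue}; its interior {pink,gold}; cl(A) = X∖{pink,gold} = {red,green,gray,teal,blue}
With k = closure, c = complement:
  1. A     = {red,green,gray,teal}
  2. kA    = {red,green,gray,teal,blue}
  3. cA    = {pink,gold,blue}
  4. ckA   = {pink,gold}
  5. kcA   = {red,pink,green,gold,gray,teal,blue}
  6. ckcA  = {}
k, c of each give nothing new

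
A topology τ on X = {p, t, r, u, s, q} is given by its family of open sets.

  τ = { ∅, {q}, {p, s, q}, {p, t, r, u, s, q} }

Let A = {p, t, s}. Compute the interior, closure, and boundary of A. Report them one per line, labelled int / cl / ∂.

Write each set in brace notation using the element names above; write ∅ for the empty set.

int(A) = ∅
cl(A)  = {p, t, r, u, s}
∂A     = {p, t, r, u, s}

opens ⊆ A: ∅; union → int = ∅
complement {r, u, q}; its interior {q}; cl(A) = X∖{q} = {p, t, r, u, s}
boundary = {p, t, r, u, s} ∖ ∅ = {p, t, r, u, s}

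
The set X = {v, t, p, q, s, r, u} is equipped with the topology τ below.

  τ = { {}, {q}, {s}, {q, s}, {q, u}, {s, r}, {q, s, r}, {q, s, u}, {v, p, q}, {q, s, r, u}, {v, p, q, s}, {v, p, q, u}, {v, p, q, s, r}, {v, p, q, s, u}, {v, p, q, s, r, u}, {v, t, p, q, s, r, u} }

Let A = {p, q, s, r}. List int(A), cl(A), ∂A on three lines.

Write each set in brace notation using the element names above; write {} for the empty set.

open subsets of A: {}, {q}, {s}, {s, r}, {q, s}, {q, s, r}; so int(A) = {q, s, r}
closure: X∖int(X∖A) = X∖{} = {v, t, p, q, s, r, u}
∂A = {v, t, p, q, s, r, u} minus {q, s, r} = {v, t, p, u}

int(A) = {q, s, r}
cl(A)  = {v, t, p, q, s, r, u}
∂A     = {v, t, p, u}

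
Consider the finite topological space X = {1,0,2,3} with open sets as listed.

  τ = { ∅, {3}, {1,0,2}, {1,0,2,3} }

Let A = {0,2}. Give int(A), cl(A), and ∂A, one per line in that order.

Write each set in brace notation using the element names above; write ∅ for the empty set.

int(A) = ∅
cl(A)  = {1,0,2}
∂A     = {1,0,2}

U open, U⊆A: ∅. int(A) = ⋃ = ∅
X∖A={1,3}, int(X∖A)={3}, hence cl(A)={1,0,2}
∂A: remove int from cl → {1,0,2}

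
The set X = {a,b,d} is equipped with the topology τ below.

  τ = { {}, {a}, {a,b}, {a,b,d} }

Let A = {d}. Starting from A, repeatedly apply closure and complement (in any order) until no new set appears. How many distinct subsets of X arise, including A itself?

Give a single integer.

closure: X∖int(X∖A) = X∖{a,b} = {d}
Let k=closure and c=complement:
  1. A     = {d}
  2. cA    = {a,b}
  3. kcA   = {a,b,d}
  4. ckcA  = {}
— saturated at 4

4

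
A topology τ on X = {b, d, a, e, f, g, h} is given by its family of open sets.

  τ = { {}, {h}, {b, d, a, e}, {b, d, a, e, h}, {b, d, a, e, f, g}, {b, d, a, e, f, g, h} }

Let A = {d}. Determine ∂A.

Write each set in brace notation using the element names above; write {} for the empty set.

{b, d, a, e, f, g}

U open, U⊆A: {}. int(A) = ⋃ = {}
X∖A={b, a, e, f, g, h}, int(X∖A)={h}, hence cl(A)={b, d, a, e, f, g}
∂A: remove int from cl → {b, d, a, e, f, g}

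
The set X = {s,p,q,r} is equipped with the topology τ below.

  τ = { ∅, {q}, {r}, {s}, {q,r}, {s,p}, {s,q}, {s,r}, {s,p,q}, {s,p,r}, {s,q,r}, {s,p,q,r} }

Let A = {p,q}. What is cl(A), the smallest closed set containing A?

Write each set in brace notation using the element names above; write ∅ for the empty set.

cl via duality: int({s,r}) = {s,r}, so X∖{s,r} = {p,q}

{p,q}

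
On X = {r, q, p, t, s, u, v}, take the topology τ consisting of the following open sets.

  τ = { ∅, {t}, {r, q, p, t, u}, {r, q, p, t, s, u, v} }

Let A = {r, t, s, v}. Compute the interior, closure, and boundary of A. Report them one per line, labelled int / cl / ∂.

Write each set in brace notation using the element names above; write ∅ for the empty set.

opens ⊆ A: ∅, {t}; union → int = {t}
complement {q, p, u}; its interior ∅; cl(A) = X∖∅ = {r, q, p, t, s, u, v}
boundary = {r, q, p, t, s, u, v} ∖ {t} = {r, q, p, s, u, v}

int(A) = {t}
cl(A)  = {r, q, p, t, s, u, v}
∂A     = {r, q, p, s, u, v}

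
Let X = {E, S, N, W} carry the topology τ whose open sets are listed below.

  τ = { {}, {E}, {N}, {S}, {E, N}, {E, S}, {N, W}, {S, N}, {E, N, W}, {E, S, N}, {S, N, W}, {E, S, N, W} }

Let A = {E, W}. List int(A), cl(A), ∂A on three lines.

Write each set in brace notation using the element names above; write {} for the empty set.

open subsets of A: {}, {E}; so int(A) = {E}
closure: X∖int(X∖A) = X∖{S, N} = {E, W}
∂A = {E, W} minus {E} = {W}

int(A) = {E}
cl(A)  = {E, W}
∂A     = {W}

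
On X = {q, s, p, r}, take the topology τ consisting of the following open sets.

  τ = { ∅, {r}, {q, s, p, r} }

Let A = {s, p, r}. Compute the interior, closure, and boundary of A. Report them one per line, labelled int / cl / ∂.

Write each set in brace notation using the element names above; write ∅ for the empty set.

int(A) = {r}
cl(A)  = {q, s, p, r}
∂A     = {q, s, p}

interior: largest open inside A is {r} (from ∅, {r})
cl via duality: int({q}) = ∅, so X∖∅ = {q, s, p, r}
cl∖int = {q, s, p}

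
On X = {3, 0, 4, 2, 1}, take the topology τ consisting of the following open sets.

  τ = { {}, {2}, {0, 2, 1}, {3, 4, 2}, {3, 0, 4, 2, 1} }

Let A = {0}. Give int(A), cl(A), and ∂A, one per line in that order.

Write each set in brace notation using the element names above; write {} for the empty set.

open subsets of A: {}; so int(A) = {}
closure: X∖int(X∖A) = X∖{3, 4, 2} = {0, 1}
∂A = {0, 1} minus {} = {0, 1}

int(A) = {}
cl(A)  = {0, 1}
∂A     = {0, 1}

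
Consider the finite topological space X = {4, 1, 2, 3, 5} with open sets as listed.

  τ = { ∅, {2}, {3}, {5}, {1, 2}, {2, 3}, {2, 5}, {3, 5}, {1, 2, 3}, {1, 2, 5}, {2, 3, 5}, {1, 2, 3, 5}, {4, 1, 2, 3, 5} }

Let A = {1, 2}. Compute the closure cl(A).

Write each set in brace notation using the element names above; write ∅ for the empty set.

X∖A={4, 3, 5}, int(X∖A)={3, 5}, hence cl(A)={4, 1, 2}

{4, 1, 2}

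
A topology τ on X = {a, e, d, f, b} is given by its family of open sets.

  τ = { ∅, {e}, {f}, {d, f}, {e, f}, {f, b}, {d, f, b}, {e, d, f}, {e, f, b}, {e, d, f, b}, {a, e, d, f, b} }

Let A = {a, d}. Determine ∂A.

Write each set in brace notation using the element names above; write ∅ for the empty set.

{a, d}

opens ⊆ A: ∅; union → int = ∅
complement {e, f, b}; its interior {e, f, b}; cl(A) = X∖{e, f, b} = {a, d}
boundary = {a, d} ∖ ∅ = {a, d}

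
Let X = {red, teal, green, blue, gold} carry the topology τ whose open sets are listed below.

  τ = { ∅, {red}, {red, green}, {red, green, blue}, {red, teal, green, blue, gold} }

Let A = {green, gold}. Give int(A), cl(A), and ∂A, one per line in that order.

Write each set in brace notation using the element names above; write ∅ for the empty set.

int(A) = ∅
cl(A)  = {teal, green, blue, gold}
∂A     = {teal, green, blue, gold}

open subsets of A: ∅; so int(A) = ∅
closure: X∖int(X∖A) = X∖{red} = {teal, green, blue, gold}
∂A = {teal, green, blue, gold} minus ∅ = {teal, green, blue, gold}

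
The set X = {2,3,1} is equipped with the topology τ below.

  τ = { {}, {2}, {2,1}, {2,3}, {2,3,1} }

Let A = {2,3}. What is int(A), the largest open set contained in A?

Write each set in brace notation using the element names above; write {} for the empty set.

{2,3}

opens ⊆ A: {}, {2}, {2,3}; union → int = {2,3}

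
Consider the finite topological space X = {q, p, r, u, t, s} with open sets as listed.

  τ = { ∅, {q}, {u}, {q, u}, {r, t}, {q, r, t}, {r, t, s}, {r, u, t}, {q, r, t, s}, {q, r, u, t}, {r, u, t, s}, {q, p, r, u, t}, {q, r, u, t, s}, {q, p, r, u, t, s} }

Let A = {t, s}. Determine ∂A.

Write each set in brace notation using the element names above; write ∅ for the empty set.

{p, r, t, s}

U open, U⊆A: ∅. int(A) = ⋃ = ∅
X∖A={q, p, r, u}, int(X∖A)={q, u}, hence cl(A)={p, r, t, s}
∂A: remove int from cl → {p, r, t, s}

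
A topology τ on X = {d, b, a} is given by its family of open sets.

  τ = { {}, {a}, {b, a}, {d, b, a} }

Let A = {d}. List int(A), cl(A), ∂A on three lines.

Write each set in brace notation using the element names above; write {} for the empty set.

opens ⊆ A: {}; union → int = {}
complement {b, a}; its interior {b, a}; cl(A) = X∖{b, a} = {d}
boundary = {d} ∖ {} = {d}

int(A) = {}
cl(A)  = {d}
∂A     = {d}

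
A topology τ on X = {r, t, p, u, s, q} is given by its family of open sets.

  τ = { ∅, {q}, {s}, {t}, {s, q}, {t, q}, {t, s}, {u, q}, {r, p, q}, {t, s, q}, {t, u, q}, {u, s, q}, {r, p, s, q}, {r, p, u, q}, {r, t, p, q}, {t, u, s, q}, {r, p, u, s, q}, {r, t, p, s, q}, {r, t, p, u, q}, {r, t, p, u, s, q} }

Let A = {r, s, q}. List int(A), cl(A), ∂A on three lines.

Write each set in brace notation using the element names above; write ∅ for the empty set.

open subsets of A: ∅, {q}, {s}, {s, q}; so int(A) = {s, q}
closure: X∖int(X∖A) = X∖{t} = {r, p, u, s, q}
∂A = {r, p, u, s, q} minus {s, q} = {r, p, u}

int(A) = {s, q}
cl(A)  = {r, p, u, s, q}
∂A     = {r, p, u}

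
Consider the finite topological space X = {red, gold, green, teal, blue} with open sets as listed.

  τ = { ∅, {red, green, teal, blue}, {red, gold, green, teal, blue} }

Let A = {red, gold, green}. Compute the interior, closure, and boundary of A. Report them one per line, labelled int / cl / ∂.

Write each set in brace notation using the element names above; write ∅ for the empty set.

int(A) = ∅
cl(A)  = {red, gold, green, teal, blue}
∂A     = {red, gold, green, teal, blue}

opens ⊆ A: ∅; union → int = ∅
complement {teal, blue}; its interior ∅; cl(A) = X∖∅ = {red, gold, green, teal, blue}
boundary = {red, gold, green, teal, blue} ∖ ∅ = {red, gold, green, teal, blue}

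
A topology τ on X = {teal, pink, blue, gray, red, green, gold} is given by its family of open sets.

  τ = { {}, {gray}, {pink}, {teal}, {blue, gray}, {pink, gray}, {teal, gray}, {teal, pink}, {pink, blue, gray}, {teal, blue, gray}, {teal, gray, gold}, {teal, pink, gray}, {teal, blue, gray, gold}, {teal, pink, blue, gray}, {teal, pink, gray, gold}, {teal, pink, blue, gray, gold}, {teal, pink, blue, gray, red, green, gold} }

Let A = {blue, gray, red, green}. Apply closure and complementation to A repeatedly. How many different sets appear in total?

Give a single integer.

6

X∖A={teal, pink, gold}, int(X∖A)={teal, pink}, hence cl(A)={blue, gray, red, green, gold}
Orbit (k=closure, c=complement):
  1. A     = {blue, gray, red, green}
  2. kA    = {blue, gray, red, green, gold}
  3. cA    = {teal, pink, gold}
  4. ckA   = {teal, pink}
  5. kcA   = {teal, pink, red, green, gold}
  6. ckcA  = {blue, gray}
(closed under both — stop)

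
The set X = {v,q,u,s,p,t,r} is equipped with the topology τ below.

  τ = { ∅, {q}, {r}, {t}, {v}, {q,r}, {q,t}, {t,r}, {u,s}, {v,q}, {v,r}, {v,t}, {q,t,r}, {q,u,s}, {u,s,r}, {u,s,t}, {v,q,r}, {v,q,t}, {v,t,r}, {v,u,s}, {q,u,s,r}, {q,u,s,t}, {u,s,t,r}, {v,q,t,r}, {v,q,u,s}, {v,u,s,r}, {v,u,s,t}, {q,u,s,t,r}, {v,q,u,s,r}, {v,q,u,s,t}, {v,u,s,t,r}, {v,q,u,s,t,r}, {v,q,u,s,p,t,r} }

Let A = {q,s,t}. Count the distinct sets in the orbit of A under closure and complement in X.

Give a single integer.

complement {v,u,p,r}; its interior {v,r}; cl(A) = X∖{v,r} = {q,u,s,p,t}
With k = closure, c = complement:
  1. A     = {q,s,t}
  2. kA    = {q,u,s,p,t}
  3. cA    = {v,u,p,r}
  4. ckA   = {v,r}
  5. kcA   = {v,u,s,p,r}
  6. kckA  = {v,p,r}
  7. ckcA  = {q,t}
  8. ckckA = {q,u,s,t}
  9. kckcA = {q,p,t}
  10. ckckcA = {v,u,s,r}
k, c of each give nothing new

10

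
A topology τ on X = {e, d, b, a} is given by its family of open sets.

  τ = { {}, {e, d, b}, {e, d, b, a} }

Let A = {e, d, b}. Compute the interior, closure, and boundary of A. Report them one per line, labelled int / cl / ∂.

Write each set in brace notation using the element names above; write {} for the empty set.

opens ⊆ A: {}, {e, d, b}; union → int = {e, d, b}
complement {a}; its interior {}; cl(A) = X∖{} = {e, d, b, a}
boundary = {e, d, b, a} ∖ {e, d, b} = {a}

int(A) = {e, d, b}
cl(A)  = {e, d, b, a}
∂A     = {a}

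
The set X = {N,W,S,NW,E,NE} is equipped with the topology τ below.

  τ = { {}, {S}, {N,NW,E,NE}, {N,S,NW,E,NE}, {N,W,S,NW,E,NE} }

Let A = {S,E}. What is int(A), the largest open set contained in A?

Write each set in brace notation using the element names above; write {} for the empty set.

opens ⊆ A: {}, {S}; union → int = {S}

{S}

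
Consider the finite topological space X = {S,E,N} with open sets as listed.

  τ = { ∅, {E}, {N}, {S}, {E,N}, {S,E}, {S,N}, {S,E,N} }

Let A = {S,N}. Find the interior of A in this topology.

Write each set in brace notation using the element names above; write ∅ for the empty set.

{S,N}

U open, U⊆A: ∅, {S}, {N}, {S,N}. int(A) = ⋃ = {S,N}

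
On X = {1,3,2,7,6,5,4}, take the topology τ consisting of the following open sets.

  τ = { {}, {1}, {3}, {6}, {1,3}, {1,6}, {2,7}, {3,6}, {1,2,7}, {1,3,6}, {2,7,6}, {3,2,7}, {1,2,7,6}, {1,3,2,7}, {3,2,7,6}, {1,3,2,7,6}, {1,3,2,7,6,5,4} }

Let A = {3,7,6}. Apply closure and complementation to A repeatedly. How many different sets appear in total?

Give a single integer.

closure: X∖int(X∖A) = X∖{1} = {3,2,7,6,5,4}
Let k=closure and c=complement:
  1. A     = {3,7,6}
  2. kA    = {3,2,7,6,5,4}
  3. cA    = {1,2,5,4}
  4. ckA   = {1}
  5. kcA   = {1,2,7,5,4}
  6. kckA  = {1,5,4}
  7. ckcA  = {3,6}
  8. ckckA = {3,2,7,6}
  9. kckcA = {3,6,5,4}
  10. ckckcA = {1,2,7}
— saturated at 10

10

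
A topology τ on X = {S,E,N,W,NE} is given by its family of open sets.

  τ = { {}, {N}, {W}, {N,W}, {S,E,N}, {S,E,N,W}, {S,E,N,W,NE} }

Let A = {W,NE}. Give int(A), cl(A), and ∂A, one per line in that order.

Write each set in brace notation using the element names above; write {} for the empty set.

U open, U⊆A: {}, {W}. int(A) = ⋃ = {W}
X∖A={S,E,N}, int(X∖A)={S,E,N}, hence cl(A)={W,NE}
∂A: remove int from cl → {NE}

int(A) = {W}
cl(A)  = {W,NE}
∂A     = {NE}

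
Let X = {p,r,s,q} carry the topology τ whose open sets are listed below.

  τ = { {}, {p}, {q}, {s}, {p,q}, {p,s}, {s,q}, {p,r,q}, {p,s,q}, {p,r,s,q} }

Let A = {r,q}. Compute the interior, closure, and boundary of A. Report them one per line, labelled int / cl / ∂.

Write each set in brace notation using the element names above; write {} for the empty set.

int(A) = {q}
cl(A)  = {r,q}
∂A     = {r}

open subsets of A: {}, {q}; so int(A) = {q}
closure: X∖int(X∖A) = X∖{p,s} = {r,q}
∂A = {r,q} minus {q} = {r}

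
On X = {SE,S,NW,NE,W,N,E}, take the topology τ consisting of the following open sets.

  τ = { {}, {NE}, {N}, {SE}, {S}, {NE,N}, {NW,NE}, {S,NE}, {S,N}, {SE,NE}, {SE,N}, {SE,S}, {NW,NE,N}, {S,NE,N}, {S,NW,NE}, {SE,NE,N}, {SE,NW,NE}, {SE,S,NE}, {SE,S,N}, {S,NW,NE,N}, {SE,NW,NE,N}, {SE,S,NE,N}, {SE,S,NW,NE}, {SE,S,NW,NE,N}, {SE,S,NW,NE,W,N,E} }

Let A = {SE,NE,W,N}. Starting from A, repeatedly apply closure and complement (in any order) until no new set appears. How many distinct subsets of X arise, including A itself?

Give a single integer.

8

closure: X∖int(X∖A) = X∖{S} = {SE,NW,NE,W,N,E}
Let k=closure and c=complement:
  1. A     = {SE,NE,W,N}
  2. kA    = {SE,NW,NE,W,N,E}
  3. cA    = {S,NW,E}
  4. ckA   = {S}
  5. kcA   = {S,NW,W,E}
  6. kckA  = {S,W,E}
  7. ckcA  = {SE,NE,N}
  8. ckckA = {SE,NW,NE,N}
— saturated at 8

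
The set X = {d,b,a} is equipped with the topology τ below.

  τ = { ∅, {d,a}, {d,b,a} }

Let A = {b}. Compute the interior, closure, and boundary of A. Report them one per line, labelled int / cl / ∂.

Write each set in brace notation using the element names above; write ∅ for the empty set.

int(A) = ∅
cl(A)  = {b}
∂A     = {b}

U open, U⊆A: ∅. int(A) = ⋃ = ∅
X∖A={d,a}, int(X∖A)={d,a}, hence cl(A)={b}
∂A: remove int from cl → {b}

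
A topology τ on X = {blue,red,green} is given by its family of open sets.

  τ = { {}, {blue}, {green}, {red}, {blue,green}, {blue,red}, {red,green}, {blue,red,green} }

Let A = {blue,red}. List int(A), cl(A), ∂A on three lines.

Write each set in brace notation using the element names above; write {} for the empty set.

open subsets of A: {}, {red}, {blue}, {blue,red}; so int(A) = {blue,red}
closure: X∖int(X∖A) = X∖{green} = {blue,red}
∂A = {blue,red} minus {blue,red} = {}

int(A) = {blue,red}
cl(A)  = {blue,red}
∂A     = {}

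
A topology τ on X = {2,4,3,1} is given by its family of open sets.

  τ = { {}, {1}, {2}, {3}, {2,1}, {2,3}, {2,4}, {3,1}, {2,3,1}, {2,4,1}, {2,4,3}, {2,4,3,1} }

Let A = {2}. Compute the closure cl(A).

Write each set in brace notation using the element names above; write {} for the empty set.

cl via duality: int({4,3,1}) = {3,1}, so X∖{3,1} = {2,4}

{2,4}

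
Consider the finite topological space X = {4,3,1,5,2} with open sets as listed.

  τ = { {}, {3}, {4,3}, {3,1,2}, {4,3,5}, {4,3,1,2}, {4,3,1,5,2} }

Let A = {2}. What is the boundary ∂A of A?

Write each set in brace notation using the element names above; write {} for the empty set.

U open, U⊆A: {}. int(A) = ⋃ = {}
X∖A={4,3,1,5}, int(X∖A)={4,3,5}, hence cl(A)={1,2}
∂A: remove int from cl → {1,2}

{1,2}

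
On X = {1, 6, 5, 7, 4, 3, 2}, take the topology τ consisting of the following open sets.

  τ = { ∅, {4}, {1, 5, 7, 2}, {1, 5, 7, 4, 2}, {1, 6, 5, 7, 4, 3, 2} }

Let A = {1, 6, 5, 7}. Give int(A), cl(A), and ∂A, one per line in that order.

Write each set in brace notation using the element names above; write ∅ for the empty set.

open subsets of A: ∅; so int(A) = ∅
closure: X∖int(X∖A) = X∖{4} = {1, 6, 5, 7, 3, 2}
∂A = {1, 6, 5, 7, 3, 2} minus ∅ = {1, 6, 5, 7, 3, 2}

int(A) = ∅
cl(A)  = {1, 6, 5, 7, 3, 2}
∂A     = {1, 6, 5, 7, 3, 2}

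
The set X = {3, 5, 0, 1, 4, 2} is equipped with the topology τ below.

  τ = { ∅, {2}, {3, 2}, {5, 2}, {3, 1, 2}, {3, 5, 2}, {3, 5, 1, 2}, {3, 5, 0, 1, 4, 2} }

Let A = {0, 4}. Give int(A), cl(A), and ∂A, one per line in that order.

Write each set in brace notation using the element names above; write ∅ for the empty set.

opens ⊆ A: ∅; union → int = ∅
complement {3, 5, 1, 2}; its interior {3, 5, 1, 2}; cl(A) = X∖{3, 5, 1, 2} = {0, 4}
boundary = {0, 4} ∖ ∅ = {0, 4}

int(A) = ∅
cl(A)  = {0, 4}
∂A     = {0, 4}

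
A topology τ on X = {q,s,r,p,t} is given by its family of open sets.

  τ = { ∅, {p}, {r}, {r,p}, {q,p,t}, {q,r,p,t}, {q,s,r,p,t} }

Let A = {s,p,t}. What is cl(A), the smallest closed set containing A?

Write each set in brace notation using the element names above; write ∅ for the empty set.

X∖A={q,r}, int(X∖A)={r}, hence cl(A)={q,s,p,t}

{q,s,p,t}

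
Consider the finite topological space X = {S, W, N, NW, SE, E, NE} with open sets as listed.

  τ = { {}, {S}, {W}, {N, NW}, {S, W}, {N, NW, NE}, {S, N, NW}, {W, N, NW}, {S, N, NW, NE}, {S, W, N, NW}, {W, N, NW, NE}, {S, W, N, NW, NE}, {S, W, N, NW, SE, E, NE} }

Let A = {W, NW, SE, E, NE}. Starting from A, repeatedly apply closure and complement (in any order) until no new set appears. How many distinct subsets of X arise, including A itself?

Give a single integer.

closure: X∖int(X∖A) = X∖{S} = {W, N, NW, SE, E, NE}
Let k=closure and c=complement:
  1. A     = {W, NW, SE, E, NE}
  2. kA    = {W, N, NW, SE, E, NE}
  3. cA    = {S, N}
  4. ckA   = {S}
  5. kcA   = {S, N, NW, SE, E, NE}
  6. kckA  = {S, SE, E}
  7. ckcA  = {W}
  8. ckckA = {W, N, NW, NE}
  9. kckcA = {W, SE, E}
  10. ckckcA = {S, N, NW, NE}
— saturated at 10

10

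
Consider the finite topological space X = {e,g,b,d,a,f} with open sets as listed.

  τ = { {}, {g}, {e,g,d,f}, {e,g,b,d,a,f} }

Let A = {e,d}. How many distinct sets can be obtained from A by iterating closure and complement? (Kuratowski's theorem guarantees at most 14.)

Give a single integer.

6

complement {g,b,a,f}; its interior {g}; cl(A) = X∖{g} = {e,b,d,a,f}
With k = closure, c = complement:
  1. A     = {e,d}
  2. kA    = {e,b,d,a,f}
  3. cA    = {g,b,a,f}
  4. ckA   = {g}
  5. kcA   = {e,g,b,d,a,f}
  6. ckcA  = {}
k, c of each give nothing new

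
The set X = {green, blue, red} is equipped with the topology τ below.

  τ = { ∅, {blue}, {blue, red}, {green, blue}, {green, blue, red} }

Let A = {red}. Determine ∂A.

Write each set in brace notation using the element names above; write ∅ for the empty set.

open subsets of A: ∅; so int(A) = ∅
closure: X∖int(X∖A) = X∖{green, blue} = {red}
∂A = {red} minus ∅ = {red}

{red}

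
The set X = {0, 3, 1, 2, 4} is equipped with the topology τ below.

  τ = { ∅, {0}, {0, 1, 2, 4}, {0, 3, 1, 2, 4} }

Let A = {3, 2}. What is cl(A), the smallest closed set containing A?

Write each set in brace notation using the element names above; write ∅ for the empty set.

X∖A={0, 1, 4}, int(X∖A)={0}, hence cl(A)={3, 1, 2, 4}

{3, 1, 2, 4}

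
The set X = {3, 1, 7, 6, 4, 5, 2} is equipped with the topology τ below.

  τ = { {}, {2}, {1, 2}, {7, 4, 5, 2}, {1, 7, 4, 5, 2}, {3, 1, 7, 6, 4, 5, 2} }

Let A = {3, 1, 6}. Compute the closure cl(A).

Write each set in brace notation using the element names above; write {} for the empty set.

{3, 1, 6}

cl via duality: int({7, 4, 5, 2}) = {7, 4, 5, 2}, so X∖{7, 4, 5, 2} = {3, 1, 6}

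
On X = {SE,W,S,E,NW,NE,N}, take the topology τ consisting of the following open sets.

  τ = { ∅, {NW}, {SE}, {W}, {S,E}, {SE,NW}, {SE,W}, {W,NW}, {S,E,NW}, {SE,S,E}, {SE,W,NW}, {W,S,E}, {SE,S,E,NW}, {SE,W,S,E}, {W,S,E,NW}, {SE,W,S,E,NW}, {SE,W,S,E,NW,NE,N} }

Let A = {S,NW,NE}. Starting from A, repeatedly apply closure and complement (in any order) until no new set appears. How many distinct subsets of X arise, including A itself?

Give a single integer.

cl via duality: int({SE,W,E,N}) = {SE,W}, so X∖{SE,W} = {S,E,NW,NE,N}
Write k for closure, c for complement:
  1. A     = {S,NW,NE}
  2. kA    = {S,E,NW,NE,N}
  3. cA    = {SE,W,E,N}
  4. ckA   = {SE,W}
  5. kcA   = {SE,W,S,E,NE,N}
  6. kckA  = {SE,W,NE,N}
  7. ckcA  = {NW}
  8. ckckA = {S,E,NW}
  9. kckcA = {NW,NE,N}
  10. ckckcA = {SE,W,S,E}
applying k or c yields no new set

10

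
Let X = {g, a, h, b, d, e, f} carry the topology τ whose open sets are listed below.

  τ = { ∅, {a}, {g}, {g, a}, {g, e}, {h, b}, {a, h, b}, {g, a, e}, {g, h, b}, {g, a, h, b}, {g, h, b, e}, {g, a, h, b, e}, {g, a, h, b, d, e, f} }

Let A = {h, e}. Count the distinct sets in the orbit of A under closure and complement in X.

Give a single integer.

10

X∖A={g, a, b, d, f}, int(X∖A)={g, a}, hence cl(A)={h, b, d, e, f}
Orbit (k=closure, c=complement):
  1. A     = {h, e}
  2. kA    = {h, b, d, e, f}
  3. cA    = {g, a, b, d, f}
  4. ckA   = {g, a}
  5. kcA   = {g, a, h, b, d, e, f}
  6. kckA  = {g, a, d, e, f}
  7. ckcA  = ∅
  8. ckckA = {h, b}
  9. kckckA = {h, b, d, f}
  10. ckckckA = {g, a, e}
(closed under both — stop)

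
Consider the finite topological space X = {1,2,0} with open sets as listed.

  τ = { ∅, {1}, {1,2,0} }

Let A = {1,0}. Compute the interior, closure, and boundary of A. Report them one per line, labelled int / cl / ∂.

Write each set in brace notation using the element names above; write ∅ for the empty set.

int(A) = {1}
cl(A)  = {1,2,0}
∂A     = {2,0}

open subsets of A: ∅, {1}; so int(A) = {1}
closure: X∖int(X∖A) = X∖∅ = {1,2,0}
∂A = {1,2,0} minus {1} = {2,0}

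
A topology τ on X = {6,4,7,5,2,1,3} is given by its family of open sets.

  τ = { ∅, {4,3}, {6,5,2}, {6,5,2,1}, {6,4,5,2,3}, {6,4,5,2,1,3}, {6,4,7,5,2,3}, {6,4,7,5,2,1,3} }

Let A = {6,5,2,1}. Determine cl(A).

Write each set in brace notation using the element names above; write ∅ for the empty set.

complement {4,7,3}; its interior {4,3}; cl(A) = X∖{4,3} = {6,7,5,2,1}

{6,7,5,2,1}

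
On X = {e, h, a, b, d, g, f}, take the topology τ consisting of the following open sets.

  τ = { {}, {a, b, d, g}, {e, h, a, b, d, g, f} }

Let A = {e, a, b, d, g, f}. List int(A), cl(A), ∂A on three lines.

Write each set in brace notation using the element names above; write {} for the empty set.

opens ⊆ A: {}, {a, b, d, g}; union → int = {a, b, d, g}
complement {h}; its interior {}; cl(A) = X∖{} = {e, h, a, b, d, g, f}
boundary = {e, h, a, b, d, g, f} ∖ {a, b, d, g} = {e, h, f}

int(A) = {a, b, d, g}
cl(A)  = {e, h, a, b, d, g, f}
∂A     = {e, h, f}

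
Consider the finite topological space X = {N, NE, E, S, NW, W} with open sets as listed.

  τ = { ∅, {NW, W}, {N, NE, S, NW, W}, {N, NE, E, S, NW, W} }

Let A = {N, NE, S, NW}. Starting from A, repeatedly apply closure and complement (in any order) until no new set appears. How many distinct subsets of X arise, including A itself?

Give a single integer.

4

closure: X∖int(X∖A) = X∖∅ = {N, NE, E, S, NW, W}
Let k=closure and c=complement:
  1. A     = {N, NE, S, NW}
  2. kA    = {N, NE, E, S, NW, W}
  3. cA    = {E, W}
  4. ckA   = ∅
— saturated at 4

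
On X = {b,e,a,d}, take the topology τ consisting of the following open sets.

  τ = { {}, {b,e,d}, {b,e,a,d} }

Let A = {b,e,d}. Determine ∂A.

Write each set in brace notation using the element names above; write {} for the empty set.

{a}

opens ⊆ A: {}, {b,e,d}; union → int = {b,e,d}
complement {a}; its interior {}; cl(A) = X∖{} = {b,e,a,d}
boundary = {b,e,a,d} ∖ {b,e,d} = {a}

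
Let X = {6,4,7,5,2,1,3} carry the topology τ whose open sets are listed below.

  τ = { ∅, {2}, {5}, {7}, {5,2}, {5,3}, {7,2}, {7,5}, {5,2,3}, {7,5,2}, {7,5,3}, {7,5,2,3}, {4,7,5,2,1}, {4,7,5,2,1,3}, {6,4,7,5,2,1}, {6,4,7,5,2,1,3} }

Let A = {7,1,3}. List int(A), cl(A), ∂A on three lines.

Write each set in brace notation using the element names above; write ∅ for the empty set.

interior: largest open inside A is {7} (from ∅, {7})
cl via duality: int({6,4,5,2}) = {5,2}, so X∖{5,2} = {6,4,7,1,3}
cl∖int = {6,4,1,3}

int(A) = {7}
cl(A)  = {6,4,7,1,3}
∂A     = {6,4,1,3}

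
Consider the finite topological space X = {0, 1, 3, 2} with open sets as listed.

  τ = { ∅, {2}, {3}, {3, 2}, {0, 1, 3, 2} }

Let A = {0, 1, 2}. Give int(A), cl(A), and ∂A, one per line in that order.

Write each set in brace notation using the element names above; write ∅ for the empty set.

int(A) = {2}
cl(A)  = {0, 1, 2}
∂A     = {0, 1}

open subsets of A: ∅, {2}; so int(A) = {2}
closure: X∖int(X∖A) = X∖{3} = {0, 1, 2}
∂A = {0, 1, 2} minus {2} = {0, 1}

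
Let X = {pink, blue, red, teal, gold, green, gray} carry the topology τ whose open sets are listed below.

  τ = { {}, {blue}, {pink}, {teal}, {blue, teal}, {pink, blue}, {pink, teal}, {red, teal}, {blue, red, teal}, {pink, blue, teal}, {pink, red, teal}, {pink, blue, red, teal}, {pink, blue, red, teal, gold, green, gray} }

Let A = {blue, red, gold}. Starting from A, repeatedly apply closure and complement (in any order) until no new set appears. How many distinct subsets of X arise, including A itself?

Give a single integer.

8

complement {pink, teal, green, gray}; its interior {pink, teal}; cl(A) = X∖{pink, teal} = {blue, red, gold, green, gray}
With k = closure, c = complement:
  1. A     = {blue, red, gold}
  2. kA    = {blue, red, gold, green, gray}
  3. cA    = {pink, teal, green, gray}
  4. ckA   = {pink, teal}
  5. kcA   = {pink, red, teal, gold, green, gray}
  6. ckcA  = {blue}
  7. kckcA = {blue, gold, green, gray}
  8. ckckcA = {pink, red, teal}
k, c of each give nothing new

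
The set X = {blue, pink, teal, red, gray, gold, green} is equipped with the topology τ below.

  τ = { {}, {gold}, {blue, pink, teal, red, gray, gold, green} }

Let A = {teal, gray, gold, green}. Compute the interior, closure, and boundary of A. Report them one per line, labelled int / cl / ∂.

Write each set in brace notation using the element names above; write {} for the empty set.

int(A) = {gold}
cl(A)  = {blue, pink, teal, red, gray, gold, green}
∂A     = {blue, pink, teal, red, gray, green}

U open, U⊆A: {}, {gold}. int(A) = ⋃ = {gold}
X∖A={blue, pink, red}, int(X∖A)={}, hence cl(A)={blue, pink, teal, red, gray, gold, green}
∂A: remove int from cl → {blue, pink, teal, red, gray, green}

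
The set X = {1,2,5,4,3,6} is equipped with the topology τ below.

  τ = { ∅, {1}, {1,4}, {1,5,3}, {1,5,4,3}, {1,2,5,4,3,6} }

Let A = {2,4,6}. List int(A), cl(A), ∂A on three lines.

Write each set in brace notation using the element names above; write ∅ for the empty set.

int(A) = ∅
cl(A)  = {2,4,6}
∂A     = {2,4,6}

open subsets of A: ∅; so int(A) = ∅
closure: X∖int(X∖A) = X∖{1,5,3} = {2,4,6}
∂A = {2,4,6} minus ∅ = {2,4,6}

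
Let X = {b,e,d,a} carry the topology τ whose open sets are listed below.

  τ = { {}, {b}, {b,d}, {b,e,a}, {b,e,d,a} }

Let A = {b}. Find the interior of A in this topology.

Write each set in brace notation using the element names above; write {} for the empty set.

opens ⊆ A: {}, {b}; union → int = {b}

{b}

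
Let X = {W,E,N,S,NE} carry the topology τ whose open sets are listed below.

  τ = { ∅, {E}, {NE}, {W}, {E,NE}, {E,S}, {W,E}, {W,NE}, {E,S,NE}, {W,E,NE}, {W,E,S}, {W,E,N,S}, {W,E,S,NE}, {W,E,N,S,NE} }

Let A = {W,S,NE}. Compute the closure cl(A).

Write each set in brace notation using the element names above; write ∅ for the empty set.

complement {E,N}; its interior {E}; cl(A) = X∖{E} = {W,N,S,NE}

{W,N,S,NE}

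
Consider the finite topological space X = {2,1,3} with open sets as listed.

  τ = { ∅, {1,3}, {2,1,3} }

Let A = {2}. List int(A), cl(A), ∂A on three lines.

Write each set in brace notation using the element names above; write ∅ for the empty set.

int(A) = ∅
cl(A)  = {2}
∂A     = {2}

U open, U⊆A: ∅. int(A) = ⋃ = ∅
X∖A={1,3}, int(X∖A)={1,3}, hence cl(A)={2}
∂A: remove int from cl → {2}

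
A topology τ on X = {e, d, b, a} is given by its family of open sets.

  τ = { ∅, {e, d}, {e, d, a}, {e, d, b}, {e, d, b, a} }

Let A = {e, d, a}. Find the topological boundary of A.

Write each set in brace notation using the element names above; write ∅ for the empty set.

{b}

interior: largest open inside A is {e, d, a} (from ∅, {e, d}, {e, d, a})
cl via duality: int({b}) = ∅, so X∖∅ = {e, d, b, a}
cl∖int = {b}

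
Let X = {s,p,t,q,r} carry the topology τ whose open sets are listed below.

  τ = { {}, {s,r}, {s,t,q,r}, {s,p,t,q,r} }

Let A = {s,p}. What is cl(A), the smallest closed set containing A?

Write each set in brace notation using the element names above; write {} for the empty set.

{s,p,t,q,r}

complement {t,q,r}; its interior {}; cl(A) = X∖{} = {s,p,t,q,r}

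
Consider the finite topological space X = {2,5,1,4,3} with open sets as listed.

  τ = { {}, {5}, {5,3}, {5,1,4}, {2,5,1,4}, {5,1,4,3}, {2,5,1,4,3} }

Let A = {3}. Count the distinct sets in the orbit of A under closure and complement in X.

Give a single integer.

4

complement {2,5,1,4}; its interior {2,5,1,4}; cl(A) = X∖{2,5,1,4} = {3}
With k = closure, c = complement:
  1. A     = {3}
  2. cA    = {2,5,1,4}
  3. kcA   = {2,5,1,4,3}
  4. ckcA  = {}
k, c of each give nothing new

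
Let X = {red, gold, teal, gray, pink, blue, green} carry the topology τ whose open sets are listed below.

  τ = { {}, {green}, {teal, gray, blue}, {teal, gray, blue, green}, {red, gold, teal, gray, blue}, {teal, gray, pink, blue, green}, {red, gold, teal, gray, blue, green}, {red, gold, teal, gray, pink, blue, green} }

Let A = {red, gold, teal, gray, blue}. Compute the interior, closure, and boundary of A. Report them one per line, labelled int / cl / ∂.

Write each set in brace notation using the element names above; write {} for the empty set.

opens ⊆ A: {}, {teal, gray, blue}, {red, gold, teal, gray, blue}; union → int = {red, gold, teal, gray, blue}
complement {pink, green}; its interior {green}; cl(A) = X∖{green} = {red, gold, teal, gray, pink, blue}
boundary = {red, gold, teal, gray, pink, blue} ∖ {red, gold, teal, gray, blue} = {pink}

int(A) = {red, gold, teal, gray, blue}
cl(A)  = {red, gold, teal, gray, pink, blue}
∂A     = {pink}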